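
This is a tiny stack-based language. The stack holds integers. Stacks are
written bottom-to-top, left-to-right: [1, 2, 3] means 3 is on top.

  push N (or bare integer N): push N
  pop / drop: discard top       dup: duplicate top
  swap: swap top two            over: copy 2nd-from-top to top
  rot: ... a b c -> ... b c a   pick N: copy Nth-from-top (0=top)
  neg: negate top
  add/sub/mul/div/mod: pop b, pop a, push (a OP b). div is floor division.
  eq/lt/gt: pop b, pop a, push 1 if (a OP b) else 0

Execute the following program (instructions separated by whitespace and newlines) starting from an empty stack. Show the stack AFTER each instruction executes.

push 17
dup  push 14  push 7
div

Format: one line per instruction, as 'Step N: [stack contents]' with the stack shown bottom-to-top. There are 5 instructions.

Step 1: [17]
Step 2: [17, 17]
Step 3: [17, 17, 14]
Step 4: [17, 17, 14, 7]
Step 5: [17, 17, 2]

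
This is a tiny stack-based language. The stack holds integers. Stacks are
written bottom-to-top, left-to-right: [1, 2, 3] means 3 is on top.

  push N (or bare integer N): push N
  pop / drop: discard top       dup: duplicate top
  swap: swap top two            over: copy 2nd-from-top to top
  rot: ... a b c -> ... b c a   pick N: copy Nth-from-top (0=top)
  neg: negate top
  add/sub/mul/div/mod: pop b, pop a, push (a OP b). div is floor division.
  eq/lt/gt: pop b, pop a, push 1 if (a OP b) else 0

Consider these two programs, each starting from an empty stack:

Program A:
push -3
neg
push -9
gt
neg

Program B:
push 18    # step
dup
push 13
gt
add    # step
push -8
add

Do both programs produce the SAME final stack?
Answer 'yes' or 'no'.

Program A trace:
  After 'push -3': [-3]
  After 'neg': [3]
  After 'push -9': [3, -9]
  After 'gt': [1]
  After 'neg': [-1]
Program A final stack: [-1]

Program B trace:
  After 'push 18': [18]
  After 'dup': [18, 18]
  After 'push 13': [18, 18, 13]
  After 'gt': [18, 1]
  After 'add': [19]
  After 'push -8': [19, -8]
  After 'add': [11]
Program B final stack: [11]
Same: no

Answer: no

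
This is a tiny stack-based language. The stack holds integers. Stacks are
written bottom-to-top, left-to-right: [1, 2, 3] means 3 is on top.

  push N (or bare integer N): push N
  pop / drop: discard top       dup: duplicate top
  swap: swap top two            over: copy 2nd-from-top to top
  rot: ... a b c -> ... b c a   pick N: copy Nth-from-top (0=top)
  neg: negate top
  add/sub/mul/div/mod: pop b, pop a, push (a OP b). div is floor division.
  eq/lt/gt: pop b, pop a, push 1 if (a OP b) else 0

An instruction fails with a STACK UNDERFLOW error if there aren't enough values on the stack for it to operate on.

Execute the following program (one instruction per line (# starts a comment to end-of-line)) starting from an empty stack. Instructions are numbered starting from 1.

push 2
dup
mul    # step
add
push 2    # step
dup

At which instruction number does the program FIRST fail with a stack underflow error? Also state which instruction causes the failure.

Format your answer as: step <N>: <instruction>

Answer: step 4: add

Derivation:
Step 1 ('push 2'): stack = [2], depth = 1
Step 2 ('dup'): stack = [2, 2], depth = 2
Step 3 ('mul'): stack = [4], depth = 1
Step 4 ('add'): needs 2 value(s) but depth is 1 — STACK UNDERFLOW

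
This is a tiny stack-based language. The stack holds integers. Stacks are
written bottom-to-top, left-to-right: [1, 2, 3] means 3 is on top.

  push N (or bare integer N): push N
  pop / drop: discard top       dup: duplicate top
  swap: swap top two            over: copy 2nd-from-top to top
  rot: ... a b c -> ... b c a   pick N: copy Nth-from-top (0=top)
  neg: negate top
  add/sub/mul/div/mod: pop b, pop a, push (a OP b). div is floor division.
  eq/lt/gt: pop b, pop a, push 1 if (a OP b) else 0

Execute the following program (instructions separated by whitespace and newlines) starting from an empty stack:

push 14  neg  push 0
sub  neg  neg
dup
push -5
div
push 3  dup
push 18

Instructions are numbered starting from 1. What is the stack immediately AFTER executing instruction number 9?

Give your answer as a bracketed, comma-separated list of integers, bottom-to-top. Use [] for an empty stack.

Step 1 ('push 14'): [14]
Step 2 ('neg'): [-14]
Step 3 ('push 0'): [-14, 0]
Step 4 ('sub'): [-14]
Step 5 ('neg'): [14]
Step 6 ('neg'): [-14]
Step 7 ('dup'): [-14, -14]
Step 8 ('push -5'): [-14, -14, -5]
Step 9 ('div'): [-14, 2]

Answer: [-14, 2]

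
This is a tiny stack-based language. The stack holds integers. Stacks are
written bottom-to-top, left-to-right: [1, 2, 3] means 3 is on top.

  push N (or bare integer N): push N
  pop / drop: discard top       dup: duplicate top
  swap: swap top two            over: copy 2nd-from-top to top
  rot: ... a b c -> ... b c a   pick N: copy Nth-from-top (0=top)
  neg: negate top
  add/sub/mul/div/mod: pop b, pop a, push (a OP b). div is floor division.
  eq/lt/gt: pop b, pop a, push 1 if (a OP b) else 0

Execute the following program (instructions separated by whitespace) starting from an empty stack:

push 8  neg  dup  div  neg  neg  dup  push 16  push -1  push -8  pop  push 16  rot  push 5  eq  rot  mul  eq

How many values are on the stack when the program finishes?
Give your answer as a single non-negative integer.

After 'push 8': stack = [8] (depth 1)
After 'neg': stack = [-8] (depth 1)
After 'dup': stack = [-8, -8] (depth 2)
After 'div': stack = [1] (depth 1)
After 'neg': stack = [-1] (depth 1)
After 'neg': stack = [1] (depth 1)
After 'dup': stack = [1, 1] (depth 2)
After 'push 16': stack = [1, 1, 16] (depth 3)
After 'push -1': stack = [1, 1, 16, -1] (depth 4)
After 'push -8': stack = [1, 1, 16, -1, -8] (depth 5)
After 'pop': stack = [1, 1, 16, -1] (depth 4)
After 'push 16': stack = [1, 1, 16, -1, 16] (depth 5)
After 'rot': stack = [1, 1, -1, 16, 16] (depth 5)
After 'push 5': stack = [1, 1, -1, 16, 16, 5] (depth 6)
After 'eq': stack = [1, 1, -1, 16, 0] (depth 5)
After 'rot': stack = [1, 1, 16, 0, -1] (depth 5)
After 'mul': stack = [1, 1, 16, 0] (depth 4)
After 'eq': stack = [1, 1, 0] (depth 3)

Answer: 3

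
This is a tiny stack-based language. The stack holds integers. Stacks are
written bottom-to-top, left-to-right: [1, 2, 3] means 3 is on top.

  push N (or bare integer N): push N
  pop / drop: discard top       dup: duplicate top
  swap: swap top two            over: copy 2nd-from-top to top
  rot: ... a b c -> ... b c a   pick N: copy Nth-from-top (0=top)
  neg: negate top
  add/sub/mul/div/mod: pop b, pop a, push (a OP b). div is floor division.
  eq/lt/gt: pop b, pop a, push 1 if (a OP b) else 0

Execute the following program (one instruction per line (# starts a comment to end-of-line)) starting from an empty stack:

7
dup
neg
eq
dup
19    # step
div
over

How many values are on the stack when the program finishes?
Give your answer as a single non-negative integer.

Answer: 3

Derivation:
After 'push 7': stack = [7] (depth 1)
After 'dup': stack = [7, 7] (depth 2)
After 'neg': stack = [7, -7] (depth 2)
After 'eq': stack = [0] (depth 1)
After 'dup': stack = [0, 0] (depth 2)
After 'push 19': stack = [0, 0, 19] (depth 3)
After 'div': stack = [0, 0] (depth 2)
After 'over': stack = [0, 0, 0] (depth 3)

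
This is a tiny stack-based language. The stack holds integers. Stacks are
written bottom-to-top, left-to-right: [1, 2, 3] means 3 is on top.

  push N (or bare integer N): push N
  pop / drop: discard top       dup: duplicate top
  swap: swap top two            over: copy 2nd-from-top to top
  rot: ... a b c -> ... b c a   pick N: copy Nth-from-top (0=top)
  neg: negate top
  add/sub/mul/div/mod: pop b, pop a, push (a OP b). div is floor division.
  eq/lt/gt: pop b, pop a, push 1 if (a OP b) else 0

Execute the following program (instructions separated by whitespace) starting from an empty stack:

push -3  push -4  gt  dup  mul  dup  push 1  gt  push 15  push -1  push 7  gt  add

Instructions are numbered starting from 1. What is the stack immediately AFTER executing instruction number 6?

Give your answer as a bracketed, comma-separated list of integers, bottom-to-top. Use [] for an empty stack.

Step 1 ('push -3'): [-3]
Step 2 ('push -4'): [-3, -4]
Step 3 ('gt'): [1]
Step 4 ('dup'): [1, 1]
Step 5 ('mul'): [1]
Step 6 ('dup'): [1, 1]

Answer: [1, 1]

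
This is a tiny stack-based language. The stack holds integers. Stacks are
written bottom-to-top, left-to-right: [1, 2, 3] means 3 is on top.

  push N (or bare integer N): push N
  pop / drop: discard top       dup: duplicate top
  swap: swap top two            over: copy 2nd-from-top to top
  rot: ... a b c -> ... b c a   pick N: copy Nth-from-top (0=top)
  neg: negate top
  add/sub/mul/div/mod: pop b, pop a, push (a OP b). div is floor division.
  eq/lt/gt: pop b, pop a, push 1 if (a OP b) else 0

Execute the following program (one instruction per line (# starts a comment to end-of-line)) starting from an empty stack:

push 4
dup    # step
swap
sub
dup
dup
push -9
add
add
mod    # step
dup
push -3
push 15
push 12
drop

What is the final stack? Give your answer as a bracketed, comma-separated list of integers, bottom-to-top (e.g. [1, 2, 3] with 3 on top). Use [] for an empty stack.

Answer: [0, 0, -3, 15]

Derivation:
After 'push 4': [4]
After 'dup': [4, 4]
After 'swap': [4, 4]
After 'sub': [0]
After 'dup': [0, 0]
After 'dup': [0, 0, 0]
After 'push -9': [0, 0, 0, -9]
After 'add': [0, 0, -9]
After 'add': [0, -9]
After 'mod': [0]
After 'dup': [0, 0]
After 'push -3': [0, 0, -3]
After 'push 15': [0, 0, -3, 15]
After 'push 12': [0, 0, -3, 15, 12]
After 'drop': [0, 0, -3, 15]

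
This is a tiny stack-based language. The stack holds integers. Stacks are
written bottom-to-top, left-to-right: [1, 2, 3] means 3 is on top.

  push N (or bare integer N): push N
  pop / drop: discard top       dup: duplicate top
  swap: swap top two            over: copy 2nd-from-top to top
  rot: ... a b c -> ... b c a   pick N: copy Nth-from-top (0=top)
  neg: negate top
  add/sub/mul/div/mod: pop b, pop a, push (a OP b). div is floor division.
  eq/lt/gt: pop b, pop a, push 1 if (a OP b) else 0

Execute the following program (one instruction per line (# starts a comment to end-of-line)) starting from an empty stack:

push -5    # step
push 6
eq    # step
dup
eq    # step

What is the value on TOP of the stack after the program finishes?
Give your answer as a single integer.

After 'push -5': [-5]
After 'push 6': [-5, 6]
After 'eq': [0]
After 'dup': [0, 0]
After 'eq': [1]

Answer: 1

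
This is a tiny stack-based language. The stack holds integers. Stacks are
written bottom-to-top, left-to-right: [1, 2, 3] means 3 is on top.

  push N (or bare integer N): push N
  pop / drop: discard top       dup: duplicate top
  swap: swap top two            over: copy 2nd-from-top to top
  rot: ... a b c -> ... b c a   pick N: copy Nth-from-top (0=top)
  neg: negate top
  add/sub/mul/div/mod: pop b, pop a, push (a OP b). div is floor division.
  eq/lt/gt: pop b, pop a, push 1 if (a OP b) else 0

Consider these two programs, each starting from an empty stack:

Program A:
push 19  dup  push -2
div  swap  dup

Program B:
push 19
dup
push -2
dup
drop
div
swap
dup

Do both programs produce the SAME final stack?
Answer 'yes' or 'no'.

Answer: yes

Derivation:
Program A trace:
  After 'push 19': [19]
  After 'dup': [19, 19]
  After 'push -2': [19, 19, -2]
  After 'div': [19, -10]
  After 'swap': [-10, 19]
  After 'dup': [-10, 19, 19]
Program A final stack: [-10, 19, 19]

Program B trace:
  After 'push 19': [19]
  After 'dup': [19, 19]
  After 'push -2': [19, 19, -2]
  After 'dup': [19, 19, -2, -2]
  After 'drop': [19, 19, -2]
  After 'div': [19, -10]
  After 'swap': [-10, 19]
  After 'dup': [-10, 19, 19]
Program B final stack: [-10, 19, 19]
Same: yes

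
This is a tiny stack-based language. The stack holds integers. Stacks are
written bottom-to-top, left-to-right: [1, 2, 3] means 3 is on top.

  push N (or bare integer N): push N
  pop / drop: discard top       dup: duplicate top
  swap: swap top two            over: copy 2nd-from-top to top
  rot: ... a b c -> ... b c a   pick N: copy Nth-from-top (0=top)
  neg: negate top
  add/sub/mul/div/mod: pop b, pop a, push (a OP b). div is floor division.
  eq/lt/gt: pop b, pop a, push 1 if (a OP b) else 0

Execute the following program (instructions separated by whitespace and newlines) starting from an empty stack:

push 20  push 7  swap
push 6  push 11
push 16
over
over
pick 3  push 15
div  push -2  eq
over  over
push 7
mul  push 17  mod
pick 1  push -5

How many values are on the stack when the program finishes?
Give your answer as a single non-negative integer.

After 'push 20': stack = [20] (depth 1)
After 'push 7': stack = [20, 7] (depth 2)
After 'swap': stack = [7, 20] (depth 2)
After 'push 6': stack = [7, 20, 6] (depth 3)
After 'push 11': stack = [7, 20, 6, 11] (depth 4)
After 'push 16': stack = [7, 20, 6, 11, 16] (depth 5)
After 'over': stack = [7, 20, 6, 11, 16, 11] (depth 6)
After 'over': stack = [7, 20, 6, 11, 16, 11, 16] (depth 7)
After 'pick 3': stack = [7, 20, 6, 11, 16, 11, 16, 11] (depth 8)
After 'push 15': stack = [7, 20, 6, 11, 16, 11, 16, 11, 15] (depth 9)
  ...
After 'push -2': stack = [7, 20, 6, 11, 16, 11, 16, 0, -2] (depth 9)
After 'eq': stack = [7, 20, 6, 11, 16, 11, 16, 0] (depth 8)
After 'over': stack = [7, 20, 6, 11, 16, 11, 16, 0, 16] (depth 9)
After 'over': stack = [7, 20, 6, 11, 16, 11, 16, 0, 16, 0] (depth 10)
After 'push 7': stack = [7, 20, 6, 11, 16, 11, 16, 0, 16, 0, 7] (depth 11)
After 'mul': stack = [7, 20, 6, 11, 16, 11, 16, 0, 16, 0] (depth 10)
After 'push 17': stack = [7, 20, 6, 11, 16, 11, 16, 0, 16, 0, 17] (depth 11)
After 'mod': stack = [7, 20, 6, 11, 16, 11, 16, 0, 16, 0] (depth 10)
After 'pick 1': stack = [7, 20, 6, 11, 16, 11, 16, 0, 16, 0, 16] (depth 11)
After 'push -5': stack = [7, 20, 6, 11, 16, 11, 16, 0, 16, 0, 16, -5] (depth 12)

Answer: 12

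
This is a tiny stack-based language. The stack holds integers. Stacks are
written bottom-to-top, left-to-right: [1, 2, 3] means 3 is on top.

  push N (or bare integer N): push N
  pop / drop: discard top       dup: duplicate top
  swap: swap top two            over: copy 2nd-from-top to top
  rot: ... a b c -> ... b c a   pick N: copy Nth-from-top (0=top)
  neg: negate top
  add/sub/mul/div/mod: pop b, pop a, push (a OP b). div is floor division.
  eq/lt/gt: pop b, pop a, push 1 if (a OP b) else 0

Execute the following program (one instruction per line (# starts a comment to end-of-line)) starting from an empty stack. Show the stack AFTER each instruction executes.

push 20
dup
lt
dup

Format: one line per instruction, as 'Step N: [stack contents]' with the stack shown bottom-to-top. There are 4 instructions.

Step 1: [20]
Step 2: [20, 20]
Step 3: [0]
Step 4: [0, 0]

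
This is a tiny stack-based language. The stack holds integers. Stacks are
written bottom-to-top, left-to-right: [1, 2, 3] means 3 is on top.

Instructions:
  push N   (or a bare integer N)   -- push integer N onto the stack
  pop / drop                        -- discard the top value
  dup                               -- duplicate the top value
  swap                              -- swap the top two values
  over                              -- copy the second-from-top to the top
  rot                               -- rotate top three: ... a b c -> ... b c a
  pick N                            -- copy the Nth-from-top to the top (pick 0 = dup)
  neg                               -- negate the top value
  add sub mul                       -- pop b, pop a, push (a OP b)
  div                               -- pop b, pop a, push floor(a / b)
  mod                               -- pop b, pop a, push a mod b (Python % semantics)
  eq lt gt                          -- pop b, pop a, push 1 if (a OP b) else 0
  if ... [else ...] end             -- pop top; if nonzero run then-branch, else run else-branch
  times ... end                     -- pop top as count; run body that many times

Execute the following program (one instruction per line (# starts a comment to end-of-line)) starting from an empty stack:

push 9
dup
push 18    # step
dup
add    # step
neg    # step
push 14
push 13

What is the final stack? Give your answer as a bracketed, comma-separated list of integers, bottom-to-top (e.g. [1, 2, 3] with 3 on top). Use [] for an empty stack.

After 'push 9': [9]
After 'dup': [9, 9]
After 'push 18': [9, 9, 18]
After 'dup': [9, 9, 18, 18]
After 'add': [9, 9, 36]
After 'neg': [9, 9, -36]
After 'push 14': [9, 9, -36, 14]
After 'push 13': [9, 9, -36, 14, 13]

Answer: [9, 9, -36, 14, 13]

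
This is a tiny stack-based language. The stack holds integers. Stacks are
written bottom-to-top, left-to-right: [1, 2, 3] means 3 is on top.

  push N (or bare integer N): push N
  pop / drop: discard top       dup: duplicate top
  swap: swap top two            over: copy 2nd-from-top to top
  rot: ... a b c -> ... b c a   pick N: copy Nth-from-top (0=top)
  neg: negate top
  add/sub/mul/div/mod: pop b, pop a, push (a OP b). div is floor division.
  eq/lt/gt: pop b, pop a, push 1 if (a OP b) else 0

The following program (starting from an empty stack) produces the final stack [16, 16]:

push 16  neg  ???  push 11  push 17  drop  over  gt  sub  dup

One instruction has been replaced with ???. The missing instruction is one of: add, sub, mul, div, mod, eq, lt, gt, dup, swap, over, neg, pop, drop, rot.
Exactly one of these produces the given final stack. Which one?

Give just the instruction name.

Answer: neg

Derivation:
Stack before ???: [-16]
Stack after ???:  [16]
The instruction that transforms [-16] -> [16] is: neg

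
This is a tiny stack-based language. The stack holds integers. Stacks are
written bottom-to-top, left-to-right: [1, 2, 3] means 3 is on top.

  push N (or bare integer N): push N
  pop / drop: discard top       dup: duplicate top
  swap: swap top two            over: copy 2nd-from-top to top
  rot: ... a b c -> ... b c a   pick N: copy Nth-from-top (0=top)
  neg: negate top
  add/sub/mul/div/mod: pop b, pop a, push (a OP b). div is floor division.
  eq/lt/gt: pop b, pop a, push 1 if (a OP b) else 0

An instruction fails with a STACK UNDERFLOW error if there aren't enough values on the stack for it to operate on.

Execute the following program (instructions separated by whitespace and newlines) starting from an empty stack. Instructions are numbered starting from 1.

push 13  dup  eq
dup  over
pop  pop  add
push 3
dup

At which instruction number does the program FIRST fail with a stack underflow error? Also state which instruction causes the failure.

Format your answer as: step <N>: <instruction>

Step 1 ('push 13'): stack = [13], depth = 1
Step 2 ('dup'): stack = [13, 13], depth = 2
Step 3 ('eq'): stack = [1], depth = 1
Step 4 ('dup'): stack = [1, 1], depth = 2
Step 5 ('over'): stack = [1, 1, 1], depth = 3
Step 6 ('pop'): stack = [1, 1], depth = 2
Step 7 ('pop'): stack = [1], depth = 1
Step 8 ('add'): needs 2 value(s) but depth is 1 — STACK UNDERFLOW

Answer: step 8: add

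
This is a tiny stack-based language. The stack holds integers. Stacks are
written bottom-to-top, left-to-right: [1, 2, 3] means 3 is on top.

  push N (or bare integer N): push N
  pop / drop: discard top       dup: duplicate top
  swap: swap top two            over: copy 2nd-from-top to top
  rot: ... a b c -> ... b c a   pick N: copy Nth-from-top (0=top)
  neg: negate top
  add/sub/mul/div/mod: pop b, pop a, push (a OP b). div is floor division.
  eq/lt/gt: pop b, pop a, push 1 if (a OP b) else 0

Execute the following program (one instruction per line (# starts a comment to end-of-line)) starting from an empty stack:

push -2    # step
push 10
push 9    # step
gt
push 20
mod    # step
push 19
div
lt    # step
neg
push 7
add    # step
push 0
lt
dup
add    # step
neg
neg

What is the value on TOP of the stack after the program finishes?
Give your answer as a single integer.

After 'push -2': [-2]
After 'push 10': [-2, 10]
After 'push 9': [-2, 10, 9]
After 'gt': [-2, 1]
After 'push 20': [-2, 1, 20]
After 'mod': [-2, 1]
After 'push 19': [-2, 1, 19]
After 'div': [-2, 0]
After 'lt': [1]
After 'neg': [-1]
After 'push 7': [-1, 7]
After 'add': [6]
After 'push 0': [6, 0]
After 'lt': [0]
After 'dup': [0, 0]
After 'add': [0]
After 'neg': [0]
After 'neg': [0]

Answer: 0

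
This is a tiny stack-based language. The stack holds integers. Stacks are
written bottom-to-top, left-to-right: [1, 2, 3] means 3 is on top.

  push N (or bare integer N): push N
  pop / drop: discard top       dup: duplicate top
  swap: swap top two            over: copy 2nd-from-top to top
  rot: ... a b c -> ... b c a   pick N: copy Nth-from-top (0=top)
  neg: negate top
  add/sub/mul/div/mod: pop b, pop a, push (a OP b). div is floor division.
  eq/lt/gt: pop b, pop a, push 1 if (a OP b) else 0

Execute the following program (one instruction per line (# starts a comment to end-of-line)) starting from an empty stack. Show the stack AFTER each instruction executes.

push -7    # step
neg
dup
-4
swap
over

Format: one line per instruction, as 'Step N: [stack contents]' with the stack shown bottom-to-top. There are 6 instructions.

Step 1: [-7]
Step 2: [7]
Step 3: [7, 7]
Step 4: [7, 7, -4]
Step 5: [7, -4, 7]
Step 6: [7, -4, 7, -4]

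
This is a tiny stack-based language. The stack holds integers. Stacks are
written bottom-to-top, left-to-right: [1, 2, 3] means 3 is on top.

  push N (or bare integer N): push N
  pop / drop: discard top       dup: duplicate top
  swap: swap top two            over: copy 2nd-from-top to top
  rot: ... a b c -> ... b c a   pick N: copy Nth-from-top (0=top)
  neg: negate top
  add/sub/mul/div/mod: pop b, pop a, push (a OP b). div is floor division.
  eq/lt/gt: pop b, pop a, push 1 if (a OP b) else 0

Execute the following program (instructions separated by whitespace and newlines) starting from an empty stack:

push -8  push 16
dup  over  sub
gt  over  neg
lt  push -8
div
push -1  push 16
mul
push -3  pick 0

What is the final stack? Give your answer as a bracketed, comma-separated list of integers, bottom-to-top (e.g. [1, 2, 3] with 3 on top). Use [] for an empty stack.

Answer: [-8, -1, -16, -3, -3]

Derivation:
After 'push -8': [-8]
After 'push 16': [-8, 16]
After 'dup': [-8, 16, 16]
After 'over': [-8, 16, 16, 16]
After 'sub': [-8, 16, 0]
After 'gt': [-8, 1]
After 'over': [-8, 1, -8]
After 'neg': [-8, 1, 8]
After 'lt': [-8, 1]
After 'push -8': [-8, 1, -8]
After 'div': [-8, -1]
After 'push -1': [-8, -1, -1]
After 'push 16': [-8, -1, -1, 16]
After 'mul': [-8, -1, -16]
After 'push -3': [-8, -1, -16, -3]
After 'pick 0': [-8, -1, -16, -3, -3]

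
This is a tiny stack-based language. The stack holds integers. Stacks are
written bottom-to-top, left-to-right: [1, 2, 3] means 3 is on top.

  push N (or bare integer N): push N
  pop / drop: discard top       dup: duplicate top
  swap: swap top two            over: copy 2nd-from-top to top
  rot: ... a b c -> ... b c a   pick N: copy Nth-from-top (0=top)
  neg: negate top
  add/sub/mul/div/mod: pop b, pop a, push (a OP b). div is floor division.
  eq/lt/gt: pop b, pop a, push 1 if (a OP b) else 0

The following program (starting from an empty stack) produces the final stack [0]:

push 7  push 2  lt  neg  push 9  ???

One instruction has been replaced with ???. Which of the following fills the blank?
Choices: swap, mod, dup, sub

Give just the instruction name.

Answer: mod

Derivation:
Stack before ???: [0, 9]
Stack after ???:  [0]
Checking each choice:
  swap: produces [9, 0]
  mod: MATCH
  dup: produces [0, 9, 9]
  sub: produces [-9]


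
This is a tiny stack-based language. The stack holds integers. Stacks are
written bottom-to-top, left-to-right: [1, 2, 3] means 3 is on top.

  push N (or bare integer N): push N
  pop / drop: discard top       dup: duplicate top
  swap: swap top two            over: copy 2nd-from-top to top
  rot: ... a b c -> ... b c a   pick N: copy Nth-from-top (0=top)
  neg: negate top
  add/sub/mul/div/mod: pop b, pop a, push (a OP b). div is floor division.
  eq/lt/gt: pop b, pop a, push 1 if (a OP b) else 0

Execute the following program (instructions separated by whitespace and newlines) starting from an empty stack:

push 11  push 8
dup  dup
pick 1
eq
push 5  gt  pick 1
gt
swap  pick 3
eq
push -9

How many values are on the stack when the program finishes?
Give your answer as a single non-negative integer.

Answer: 5

Derivation:
After 'push 11': stack = [11] (depth 1)
After 'push 8': stack = [11, 8] (depth 2)
After 'dup': stack = [11, 8, 8] (depth 3)
After 'dup': stack = [11, 8, 8, 8] (depth 4)
After 'pick 1': stack = [11, 8, 8, 8, 8] (depth 5)
After 'eq': stack = [11, 8, 8, 1] (depth 4)
After 'push 5': stack = [11, 8, 8, 1, 5] (depth 5)
After 'gt': stack = [11, 8, 8, 0] (depth 4)
After 'pick 1': stack = [11, 8, 8, 0, 8] (depth 5)
After 'gt': stack = [11, 8, 8, 0] (depth 4)
After 'swap': stack = [11, 8, 0, 8] (depth 4)
After 'pick 3': stack = [11, 8, 0, 8, 11] (depth 5)
After 'eq': stack = [11, 8, 0, 0] (depth 4)
After 'push -9': stack = [11, 8, 0, 0, -9] (depth 5)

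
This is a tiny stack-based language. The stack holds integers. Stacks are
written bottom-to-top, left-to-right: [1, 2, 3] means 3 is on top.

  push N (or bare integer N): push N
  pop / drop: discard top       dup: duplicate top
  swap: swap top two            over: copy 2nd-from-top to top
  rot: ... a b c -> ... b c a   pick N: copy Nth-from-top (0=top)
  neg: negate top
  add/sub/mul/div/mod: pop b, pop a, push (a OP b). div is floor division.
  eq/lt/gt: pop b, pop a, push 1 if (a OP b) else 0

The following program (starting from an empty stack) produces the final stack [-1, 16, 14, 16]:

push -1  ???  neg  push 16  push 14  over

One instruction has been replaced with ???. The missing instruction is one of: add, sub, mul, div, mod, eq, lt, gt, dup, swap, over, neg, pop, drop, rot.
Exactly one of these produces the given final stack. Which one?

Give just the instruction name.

Answer: neg

Derivation:
Stack before ???: [-1]
Stack after ???:  [1]
The instruction that transforms [-1] -> [1] is: neg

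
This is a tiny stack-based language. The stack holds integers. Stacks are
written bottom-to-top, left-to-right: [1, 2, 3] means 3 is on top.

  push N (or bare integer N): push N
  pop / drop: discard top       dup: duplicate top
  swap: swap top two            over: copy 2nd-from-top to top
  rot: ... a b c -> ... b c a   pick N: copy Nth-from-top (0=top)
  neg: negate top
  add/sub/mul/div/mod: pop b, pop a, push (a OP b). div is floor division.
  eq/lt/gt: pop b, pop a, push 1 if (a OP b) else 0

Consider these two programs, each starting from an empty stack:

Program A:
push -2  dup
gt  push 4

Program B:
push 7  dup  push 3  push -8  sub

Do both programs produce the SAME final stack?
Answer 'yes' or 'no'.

Program A trace:
  After 'push -2': [-2]
  After 'dup': [-2, -2]
  After 'gt': [0]
  After 'push 4': [0, 4]
Program A final stack: [0, 4]

Program B trace:
  After 'push 7': [7]
  After 'dup': [7, 7]
  After 'push 3': [7, 7, 3]
  After 'push -8': [7, 7, 3, -8]
  After 'sub': [7, 7, 11]
Program B final stack: [7, 7, 11]
Same: no

Answer: no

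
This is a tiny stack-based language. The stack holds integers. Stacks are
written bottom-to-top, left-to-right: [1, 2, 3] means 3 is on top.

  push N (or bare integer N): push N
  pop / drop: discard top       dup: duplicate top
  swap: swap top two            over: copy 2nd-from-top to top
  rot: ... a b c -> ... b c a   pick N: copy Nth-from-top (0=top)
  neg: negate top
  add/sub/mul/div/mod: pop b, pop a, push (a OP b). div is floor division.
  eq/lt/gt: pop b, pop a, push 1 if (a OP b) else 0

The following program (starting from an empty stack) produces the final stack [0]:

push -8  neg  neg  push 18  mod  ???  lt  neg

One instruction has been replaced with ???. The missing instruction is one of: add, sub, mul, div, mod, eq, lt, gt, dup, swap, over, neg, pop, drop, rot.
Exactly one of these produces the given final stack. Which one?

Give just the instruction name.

Stack before ???: [10]
Stack after ???:  [10, 10]
The instruction that transforms [10] -> [10, 10] is: dup

Answer: dup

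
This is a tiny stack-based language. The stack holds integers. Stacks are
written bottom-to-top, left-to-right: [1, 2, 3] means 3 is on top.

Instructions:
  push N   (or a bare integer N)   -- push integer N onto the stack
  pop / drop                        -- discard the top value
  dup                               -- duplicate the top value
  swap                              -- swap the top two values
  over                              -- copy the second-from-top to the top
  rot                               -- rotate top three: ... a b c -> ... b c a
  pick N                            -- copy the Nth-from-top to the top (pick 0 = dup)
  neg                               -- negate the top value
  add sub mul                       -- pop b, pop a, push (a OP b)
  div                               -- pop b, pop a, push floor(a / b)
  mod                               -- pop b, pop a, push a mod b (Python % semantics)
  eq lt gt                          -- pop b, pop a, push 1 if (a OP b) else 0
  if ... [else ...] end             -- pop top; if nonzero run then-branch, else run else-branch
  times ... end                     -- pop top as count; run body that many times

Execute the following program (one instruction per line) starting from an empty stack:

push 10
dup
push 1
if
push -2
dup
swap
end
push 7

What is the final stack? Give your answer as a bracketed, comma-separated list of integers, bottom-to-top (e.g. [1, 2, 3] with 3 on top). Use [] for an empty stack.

Answer: [10, 10, -2, -2, 7]

Derivation:
After 'push 10': [10]
After 'dup': [10, 10]
After 'push 1': [10, 10, 1]
After 'if': [10, 10]
After 'push -2': [10, 10, -2]
After 'dup': [10, 10, -2, -2]
After 'swap': [10, 10, -2, -2]
After 'push 7': [10, 10, -2, -2, 7]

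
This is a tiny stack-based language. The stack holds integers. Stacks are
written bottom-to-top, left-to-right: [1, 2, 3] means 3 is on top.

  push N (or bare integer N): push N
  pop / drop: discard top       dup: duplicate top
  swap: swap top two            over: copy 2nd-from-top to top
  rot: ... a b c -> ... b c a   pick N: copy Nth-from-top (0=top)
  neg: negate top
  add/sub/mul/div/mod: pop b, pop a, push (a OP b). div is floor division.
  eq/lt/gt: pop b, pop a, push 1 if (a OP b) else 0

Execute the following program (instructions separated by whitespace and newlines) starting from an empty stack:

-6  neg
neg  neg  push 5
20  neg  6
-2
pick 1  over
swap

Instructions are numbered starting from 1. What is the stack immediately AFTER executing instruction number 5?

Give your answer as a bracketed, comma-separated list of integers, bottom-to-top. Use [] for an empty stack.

Step 1 ('-6'): [-6]
Step 2 ('neg'): [6]
Step 3 ('neg'): [-6]
Step 4 ('neg'): [6]
Step 5 ('push 5'): [6, 5]

Answer: [6, 5]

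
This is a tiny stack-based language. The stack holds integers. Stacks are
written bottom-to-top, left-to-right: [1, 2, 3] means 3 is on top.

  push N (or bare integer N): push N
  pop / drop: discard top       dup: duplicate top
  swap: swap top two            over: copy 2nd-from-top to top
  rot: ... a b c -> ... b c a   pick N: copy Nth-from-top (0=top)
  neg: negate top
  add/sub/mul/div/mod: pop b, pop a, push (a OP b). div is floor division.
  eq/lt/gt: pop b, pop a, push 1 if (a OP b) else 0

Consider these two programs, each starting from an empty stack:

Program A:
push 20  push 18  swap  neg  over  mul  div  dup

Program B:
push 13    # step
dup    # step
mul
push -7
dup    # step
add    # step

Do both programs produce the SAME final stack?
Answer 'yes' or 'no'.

Answer: no

Derivation:
Program A trace:
  After 'push 20': [20]
  After 'push 18': [20, 18]
  After 'swap': [18, 20]
  After 'neg': [18, -20]
  After 'over': [18, -20, 18]
  After 'mul': [18, -360]
  After 'div': [-1]
  After 'dup': [-1, -1]
Program A final stack: [-1, -1]

Program B trace:
  After 'push 13': [13]
  After 'dup': [13, 13]
  After 'mul': [169]
  After 'push -7': [169, -7]
  After 'dup': [169, -7, -7]
  After 'add': [169, -14]
Program B final stack: [169, -14]
Same: no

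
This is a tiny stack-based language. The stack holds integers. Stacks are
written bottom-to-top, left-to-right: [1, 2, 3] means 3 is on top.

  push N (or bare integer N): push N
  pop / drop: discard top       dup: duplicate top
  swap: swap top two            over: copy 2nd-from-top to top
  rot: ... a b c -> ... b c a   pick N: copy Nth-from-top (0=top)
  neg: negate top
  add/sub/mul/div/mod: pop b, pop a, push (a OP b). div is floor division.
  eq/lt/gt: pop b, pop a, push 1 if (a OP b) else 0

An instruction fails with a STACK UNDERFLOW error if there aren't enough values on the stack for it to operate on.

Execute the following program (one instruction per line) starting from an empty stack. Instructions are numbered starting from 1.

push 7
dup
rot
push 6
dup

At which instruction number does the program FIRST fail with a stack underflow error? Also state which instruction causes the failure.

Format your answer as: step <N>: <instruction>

Answer: step 3: rot

Derivation:
Step 1 ('push 7'): stack = [7], depth = 1
Step 2 ('dup'): stack = [7, 7], depth = 2
Step 3 ('rot'): needs 3 value(s) but depth is 2 — STACK UNDERFLOW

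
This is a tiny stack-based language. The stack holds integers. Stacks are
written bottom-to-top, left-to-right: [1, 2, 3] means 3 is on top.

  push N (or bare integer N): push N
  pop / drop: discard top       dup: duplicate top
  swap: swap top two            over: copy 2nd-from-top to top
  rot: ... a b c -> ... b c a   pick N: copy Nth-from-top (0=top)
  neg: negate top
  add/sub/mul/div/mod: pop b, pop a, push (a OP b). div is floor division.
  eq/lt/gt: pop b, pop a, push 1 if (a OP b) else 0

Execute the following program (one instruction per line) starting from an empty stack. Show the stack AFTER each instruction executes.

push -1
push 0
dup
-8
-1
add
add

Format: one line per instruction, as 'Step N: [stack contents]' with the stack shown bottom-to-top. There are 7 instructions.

Step 1: [-1]
Step 2: [-1, 0]
Step 3: [-1, 0, 0]
Step 4: [-1, 0, 0, -8]
Step 5: [-1, 0, 0, -8, -1]
Step 6: [-1, 0, 0, -9]
Step 7: [-1, 0, -9]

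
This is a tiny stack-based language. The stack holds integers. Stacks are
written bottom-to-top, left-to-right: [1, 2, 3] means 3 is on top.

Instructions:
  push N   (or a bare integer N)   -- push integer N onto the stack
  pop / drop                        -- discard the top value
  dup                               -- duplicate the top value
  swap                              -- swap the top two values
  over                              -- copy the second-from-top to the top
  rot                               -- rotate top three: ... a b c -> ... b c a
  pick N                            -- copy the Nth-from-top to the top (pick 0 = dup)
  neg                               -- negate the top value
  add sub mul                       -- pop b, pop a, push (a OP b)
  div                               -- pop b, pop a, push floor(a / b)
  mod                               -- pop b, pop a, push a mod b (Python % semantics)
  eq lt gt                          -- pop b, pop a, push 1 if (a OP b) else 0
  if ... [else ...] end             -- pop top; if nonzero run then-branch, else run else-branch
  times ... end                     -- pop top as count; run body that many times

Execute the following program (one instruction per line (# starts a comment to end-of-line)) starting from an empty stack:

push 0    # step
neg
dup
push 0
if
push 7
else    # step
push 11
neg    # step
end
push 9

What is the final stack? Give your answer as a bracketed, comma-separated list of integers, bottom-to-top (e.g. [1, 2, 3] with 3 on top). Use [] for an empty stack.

Answer: [0, 0, -11, 9]

Derivation:
After 'push 0': [0]
After 'neg': [0]
After 'dup': [0, 0]
After 'push 0': [0, 0, 0]
After 'if': [0, 0]
After 'push 11': [0, 0, 11]
After 'neg': [0, 0, -11]
After 'push 9': [0, 0, -11, 9]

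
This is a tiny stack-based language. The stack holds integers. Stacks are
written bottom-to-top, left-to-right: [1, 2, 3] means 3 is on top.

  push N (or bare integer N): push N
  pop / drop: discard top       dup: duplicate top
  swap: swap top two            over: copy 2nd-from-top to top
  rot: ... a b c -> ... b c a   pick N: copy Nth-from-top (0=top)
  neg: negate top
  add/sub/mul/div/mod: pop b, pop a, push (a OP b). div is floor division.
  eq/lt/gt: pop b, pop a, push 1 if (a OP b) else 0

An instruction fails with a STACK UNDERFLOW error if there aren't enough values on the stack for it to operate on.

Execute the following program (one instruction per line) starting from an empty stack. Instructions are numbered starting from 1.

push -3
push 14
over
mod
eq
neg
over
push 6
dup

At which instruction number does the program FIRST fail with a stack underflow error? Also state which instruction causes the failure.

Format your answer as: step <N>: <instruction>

Step 1 ('push -3'): stack = [-3], depth = 1
Step 2 ('push 14'): stack = [-3, 14], depth = 2
Step 3 ('over'): stack = [-3, 14, -3], depth = 3
Step 4 ('mod'): stack = [-3, -1], depth = 2
Step 5 ('eq'): stack = [0], depth = 1
Step 6 ('neg'): stack = [0], depth = 1
Step 7 ('over'): needs 2 value(s) but depth is 1 — STACK UNDERFLOW

Answer: step 7: over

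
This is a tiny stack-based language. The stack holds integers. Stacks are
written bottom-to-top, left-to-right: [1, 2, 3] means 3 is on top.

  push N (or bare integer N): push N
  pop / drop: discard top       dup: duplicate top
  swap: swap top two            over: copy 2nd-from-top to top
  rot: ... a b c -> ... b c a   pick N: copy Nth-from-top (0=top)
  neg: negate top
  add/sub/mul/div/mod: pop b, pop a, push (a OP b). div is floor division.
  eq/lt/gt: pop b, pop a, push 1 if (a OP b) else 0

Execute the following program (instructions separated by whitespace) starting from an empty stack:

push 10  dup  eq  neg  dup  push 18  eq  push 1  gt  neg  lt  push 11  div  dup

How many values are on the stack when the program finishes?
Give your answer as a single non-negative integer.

After 'push 10': stack = [10] (depth 1)
After 'dup': stack = [10, 10] (depth 2)
After 'eq': stack = [1] (depth 1)
After 'neg': stack = [-1] (depth 1)
After 'dup': stack = [-1, -1] (depth 2)
After 'push 18': stack = [-1, -1, 18] (depth 3)
After 'eq': stack = [-1, 0] (depth 2)
After 'push 1': stack = [-1, 0, 1] (depth 3)
After 'gt': stack = [-1, 0] (depth 2)
After 'neg': stack = [-1, 0] (depth 2)
After 'lt': stack = [1] (depth 1)
After 'push 11': stack = [1, 11] (depth 2)
After 'div': stack = [0] (depth 1)
After 'dup': stack = [0, 0] (depth 2)

Answer: 2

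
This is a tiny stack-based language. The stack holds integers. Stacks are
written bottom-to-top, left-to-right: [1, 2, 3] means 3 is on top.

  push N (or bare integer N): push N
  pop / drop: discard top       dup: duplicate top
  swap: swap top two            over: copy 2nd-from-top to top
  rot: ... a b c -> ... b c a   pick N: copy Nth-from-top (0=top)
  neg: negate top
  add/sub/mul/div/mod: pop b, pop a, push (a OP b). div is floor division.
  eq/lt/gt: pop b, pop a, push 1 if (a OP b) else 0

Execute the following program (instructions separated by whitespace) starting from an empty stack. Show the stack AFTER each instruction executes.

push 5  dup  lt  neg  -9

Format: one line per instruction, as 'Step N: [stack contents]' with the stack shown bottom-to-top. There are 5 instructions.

Step 1: [5]
Step 2: [5, 5]
Step 3: [0]
Step 4: [0]
Step 5: [0, -9]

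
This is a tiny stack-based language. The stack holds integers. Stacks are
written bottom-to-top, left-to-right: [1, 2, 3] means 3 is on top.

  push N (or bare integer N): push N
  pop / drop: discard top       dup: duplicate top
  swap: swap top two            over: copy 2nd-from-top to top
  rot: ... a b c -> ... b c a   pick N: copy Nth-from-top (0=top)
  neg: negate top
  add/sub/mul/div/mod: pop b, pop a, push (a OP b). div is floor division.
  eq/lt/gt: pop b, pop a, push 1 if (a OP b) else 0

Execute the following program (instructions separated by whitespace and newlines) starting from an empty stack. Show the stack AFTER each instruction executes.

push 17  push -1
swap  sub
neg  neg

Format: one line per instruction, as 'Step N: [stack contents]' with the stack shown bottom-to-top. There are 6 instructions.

Step 1: [17]
Step 2: [17, -1]
Step 3: [-1, 17]
Step 4: [-18]
Step 5: [18]
Step 6: [-18]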